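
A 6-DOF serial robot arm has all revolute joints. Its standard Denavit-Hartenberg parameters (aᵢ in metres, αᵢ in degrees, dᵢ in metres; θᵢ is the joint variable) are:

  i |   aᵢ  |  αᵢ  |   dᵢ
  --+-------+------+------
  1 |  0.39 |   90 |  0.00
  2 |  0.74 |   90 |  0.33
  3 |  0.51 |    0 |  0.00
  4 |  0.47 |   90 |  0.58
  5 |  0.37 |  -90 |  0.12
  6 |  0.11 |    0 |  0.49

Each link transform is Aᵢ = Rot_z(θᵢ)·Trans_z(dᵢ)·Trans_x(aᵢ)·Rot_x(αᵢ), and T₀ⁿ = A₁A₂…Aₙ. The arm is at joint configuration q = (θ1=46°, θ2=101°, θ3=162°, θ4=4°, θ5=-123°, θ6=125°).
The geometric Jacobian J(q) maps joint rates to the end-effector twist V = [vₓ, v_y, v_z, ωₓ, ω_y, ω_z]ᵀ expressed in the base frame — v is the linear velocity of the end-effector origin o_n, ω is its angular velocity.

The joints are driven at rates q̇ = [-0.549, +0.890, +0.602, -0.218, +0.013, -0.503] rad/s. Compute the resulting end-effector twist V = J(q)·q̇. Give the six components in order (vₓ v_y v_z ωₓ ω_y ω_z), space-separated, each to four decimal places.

o_n = [0.8618, -0.0998, -0.4119]
J₁: ẑ×o_n = [0.0998, 0.8618, -0.0000], ω = ẑ
J2: z=[0.7193, -0.6947, 0.0000] o=[0.2709, 0.2805, 0.0000] → [0.2861, 0.2963, 0.1368, 0.7193, -0.6947, 0.0000]
J3: z=[0.6819, 0.7061, 0.1908] o=[0.4102, -0.0503, 0.7264] → [-0.7943, 0.8623, -0.3527, 0.6819, 0.7061, 0.1908]
J4: z=[0.6819, 0.7061, 0.1908] o=[0.5879, -0.0932, 0.2503] → [-0.4663, 0.5038, -0.1980, 0.6819, 0.7061, 0.1908]
J5: z=[0.6659, -0.7072, 0.2375] o=[1.1256, 0.3000, -0.0867] → [0.3249, 0.1539, -0.4528, 0.6659, -0.7072, 0.2375]
J6: z=[-0.1176, -0.4138, -0.9027] o=[0.9329, 0.0030, 0.0745] → [0.1084, 0.0070, -0.0173, -0.1176, -0.4138, -0.9027]
V = J·q̇ = [-0.2270, 0.1983, -0.0445, 0.9699, -0.1481, -0.0186]

-0.2270 0.1983 -0.0445 0.9699 -0.1481 -0.0186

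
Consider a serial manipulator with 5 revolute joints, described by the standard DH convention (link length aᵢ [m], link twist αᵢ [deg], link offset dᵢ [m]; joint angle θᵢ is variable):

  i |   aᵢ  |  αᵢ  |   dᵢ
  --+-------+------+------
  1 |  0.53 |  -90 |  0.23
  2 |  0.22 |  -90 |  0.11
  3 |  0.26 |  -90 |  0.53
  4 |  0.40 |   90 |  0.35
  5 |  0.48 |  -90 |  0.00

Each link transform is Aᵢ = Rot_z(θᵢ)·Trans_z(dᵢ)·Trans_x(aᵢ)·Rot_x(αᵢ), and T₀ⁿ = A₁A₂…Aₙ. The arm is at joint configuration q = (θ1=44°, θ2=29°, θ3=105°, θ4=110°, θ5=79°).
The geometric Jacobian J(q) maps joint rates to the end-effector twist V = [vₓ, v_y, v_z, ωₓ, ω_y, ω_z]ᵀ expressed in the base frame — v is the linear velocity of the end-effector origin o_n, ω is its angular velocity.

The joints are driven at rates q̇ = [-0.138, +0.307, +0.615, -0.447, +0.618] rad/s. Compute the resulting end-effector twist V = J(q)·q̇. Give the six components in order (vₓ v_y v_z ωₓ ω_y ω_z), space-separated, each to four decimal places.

-0.1878 0.1313 0.0248 0.2931 -0.2308 -0.6275

o_n = [-0.1805, 0.1507, 0.4599]
J₁: ẑ×o_n = [-0.1507, -0.1805, 0.0000], ω = ẑ
J2: z=[-0.6947, 0.7193, 0.0000] o=[0.3813, 0.3682, 0.2300] → [0.1654, 0.1597, 0.5551, -0.6947, 0.7193, 0.0000]
J3: z=[-0.3487, -0.3368, -0.8746] o=[0.4433, 0.5810, 0.1233] → [-0.4896, 0.6629, -0.0600, -0.3487, -0.3368, -0.8746]
J4: z=[-0.7875, -0.4007, 0.4683] o=[0.3905, 0.1809, -0.3076] → [-0.2934, 0.3370, -0.2050, -0.7875, -0.4007, 0.4683]
J5: z=[0.5968, -0.6855, 0.4170] o=[0.1765, 0.2838, 0.1679] → [-0.1446, -0.3231, -0.3241, 0.5968, -0.6855, 0.4170]
V = J·q̇ = [-0.1878, 0.1313, 0.0248, 0.2931, -0.2308, -0.6275]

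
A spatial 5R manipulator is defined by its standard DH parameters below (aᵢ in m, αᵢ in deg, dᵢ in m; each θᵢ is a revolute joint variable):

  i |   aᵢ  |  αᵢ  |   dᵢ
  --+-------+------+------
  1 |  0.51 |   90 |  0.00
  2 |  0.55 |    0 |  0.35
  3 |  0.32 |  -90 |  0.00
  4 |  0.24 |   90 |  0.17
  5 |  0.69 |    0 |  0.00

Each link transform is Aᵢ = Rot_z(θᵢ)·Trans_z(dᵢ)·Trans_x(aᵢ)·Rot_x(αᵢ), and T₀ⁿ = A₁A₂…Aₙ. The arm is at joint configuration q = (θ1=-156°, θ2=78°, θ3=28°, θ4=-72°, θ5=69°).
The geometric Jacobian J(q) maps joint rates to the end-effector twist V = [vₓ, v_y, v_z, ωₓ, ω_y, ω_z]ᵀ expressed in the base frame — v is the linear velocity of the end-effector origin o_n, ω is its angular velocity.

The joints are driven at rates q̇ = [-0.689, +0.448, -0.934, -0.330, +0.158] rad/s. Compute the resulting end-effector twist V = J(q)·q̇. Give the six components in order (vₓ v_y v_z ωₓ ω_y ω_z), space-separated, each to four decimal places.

o_n = [-0.0678, 0.8602, 0.7659]
J₁: ẑ×o_n = [-0.8602, -0.0678, 0.0000], ω = ẑ
J2: z=[-0.4067, 0.9135, 0.0000] o=[-0.4659, -0.2074, 0.0000] → [0.6997, 0.3115, -0.7980, -0.4067, 0.9135, 0.0000]
J3: z=[-0.4067, 0.9135, 0.0000] o=[-0.7127, 0.0658, 0.5380] → [0.2082, 0.0927, -0.9123, -0.4067, 0.9135, 0.0000]
J4: z=[0.8782, 0.3910, -0.2756] o=[-0.6322, 0.1017, 0.8456] → [0.1779, -0.0856, 0.4455, 0.8782, 0.3910, -0.2756]
J5: z=[-0.3652, 0.1757, -0.9142] o=[-0.5570, 0.3850, 0.8700] → [0.4162, -0.4853, -0.2595, -0.3652, 0.1757, -0.9142]
V = J·q̇ = [0.7187, 0.0512, 0.3066, -0.1498, -0.5452, -0.7425]

0.7187 0.0512 0.3066 -0.1498 -0.5452 -0.7425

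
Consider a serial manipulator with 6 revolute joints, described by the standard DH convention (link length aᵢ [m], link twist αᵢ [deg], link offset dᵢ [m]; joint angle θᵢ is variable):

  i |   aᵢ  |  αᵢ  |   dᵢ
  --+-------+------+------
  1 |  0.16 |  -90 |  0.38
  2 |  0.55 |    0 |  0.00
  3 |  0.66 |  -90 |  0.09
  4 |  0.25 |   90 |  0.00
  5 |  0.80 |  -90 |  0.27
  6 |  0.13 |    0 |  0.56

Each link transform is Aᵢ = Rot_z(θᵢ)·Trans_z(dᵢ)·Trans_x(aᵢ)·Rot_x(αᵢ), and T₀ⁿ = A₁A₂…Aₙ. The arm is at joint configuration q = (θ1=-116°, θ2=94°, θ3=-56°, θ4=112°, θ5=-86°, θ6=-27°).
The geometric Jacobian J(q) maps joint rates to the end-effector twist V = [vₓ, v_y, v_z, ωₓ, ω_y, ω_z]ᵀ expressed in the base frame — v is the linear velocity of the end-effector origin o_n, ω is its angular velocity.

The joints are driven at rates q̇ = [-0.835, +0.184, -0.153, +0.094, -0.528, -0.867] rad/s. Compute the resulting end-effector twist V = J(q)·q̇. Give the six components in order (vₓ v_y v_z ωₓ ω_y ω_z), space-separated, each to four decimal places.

o_n = [-1.2668, -0.6761, 0.1276]
J₁: ẑ×o_n = [0.6761, -1.2668, 0.0000], ω = ẑ
J2: z=[0.8988, -0.4384, 0.0000] o=[-0.0701, -0.1438, 0.3800] → [0.1107, 0.2269, -1.0030, 0.8988, -0.4384, 0.0000]
J3: z=[0.8988, -0.4384, 0.0000] o=[-0.0533, -0.1093, -0.1687] → [-0.1299, -0.2662, -1.0413, 0.8988, -0.4384, 0.0000]
J4: z=[0.2699, 0.5534, -0.7880] o=[-0.2004, -0.6162, -0.5750] → [0.3416, 0.6507, 0.5739, 0.2699, 0.5534, -0.7880]
J5: z=[-0.6570, -0.4925, -0.5708] o=[-0.3764, -0.4483, -0.5173] → [-0.4476, 0.9320, -0.2889, -0.6570, -0.4925, -0.5708]
J6: z=[-0.6834, 0.7087, 0.1751] o=[-0.8085, -0.9854, -0.0297] → [0.0573, 0.0272, 0.1135, -0.6834, 0.7087, 0.1751]
V = J·q̇ = [-0.3055, 0.6858, 0.0829, 0.9926, -0.3160, -0.7595]

-0.3055 0.6858 0.0829 0.9926 -0.3160 -0.7595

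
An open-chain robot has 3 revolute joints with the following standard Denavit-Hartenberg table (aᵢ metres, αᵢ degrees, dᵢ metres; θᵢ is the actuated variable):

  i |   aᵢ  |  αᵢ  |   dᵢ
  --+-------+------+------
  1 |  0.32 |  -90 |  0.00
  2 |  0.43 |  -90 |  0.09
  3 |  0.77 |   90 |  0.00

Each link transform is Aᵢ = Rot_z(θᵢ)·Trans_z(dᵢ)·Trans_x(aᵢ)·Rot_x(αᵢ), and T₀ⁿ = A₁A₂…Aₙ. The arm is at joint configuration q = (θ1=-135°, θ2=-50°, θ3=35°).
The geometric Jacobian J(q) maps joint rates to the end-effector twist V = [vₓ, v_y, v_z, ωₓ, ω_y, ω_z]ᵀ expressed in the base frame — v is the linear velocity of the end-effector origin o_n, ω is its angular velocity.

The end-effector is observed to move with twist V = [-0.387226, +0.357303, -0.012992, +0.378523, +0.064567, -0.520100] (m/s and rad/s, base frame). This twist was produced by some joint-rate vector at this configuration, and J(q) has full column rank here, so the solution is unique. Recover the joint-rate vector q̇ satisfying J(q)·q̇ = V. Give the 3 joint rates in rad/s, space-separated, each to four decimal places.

o_n = [-0.9571, -0.4597, 0.8126]
J₁: ẑ×o_n = [0.4597, -0.9571, 0.0000], ω = ẑ
J2: z=[0.7071, -0.7071, 0.0000] o=[-0.2263, -0.2263, 0.0000] → [-0.5746, -0.5746, -0.6818, 0.7071, -0.7071, 0.0000]
J3: z=[-0.5417, -0.5417, -0.6428] o=[-0.3581, -0.4854, 0.3294] → [-0.2453, 0.6467, -0.3383, -0.5417, -0.5417, -0.6428]
q̇ = J⁺·V = [-0.7830, 0.2220, -0.4090]

-0.7830 0.2220 -0.4090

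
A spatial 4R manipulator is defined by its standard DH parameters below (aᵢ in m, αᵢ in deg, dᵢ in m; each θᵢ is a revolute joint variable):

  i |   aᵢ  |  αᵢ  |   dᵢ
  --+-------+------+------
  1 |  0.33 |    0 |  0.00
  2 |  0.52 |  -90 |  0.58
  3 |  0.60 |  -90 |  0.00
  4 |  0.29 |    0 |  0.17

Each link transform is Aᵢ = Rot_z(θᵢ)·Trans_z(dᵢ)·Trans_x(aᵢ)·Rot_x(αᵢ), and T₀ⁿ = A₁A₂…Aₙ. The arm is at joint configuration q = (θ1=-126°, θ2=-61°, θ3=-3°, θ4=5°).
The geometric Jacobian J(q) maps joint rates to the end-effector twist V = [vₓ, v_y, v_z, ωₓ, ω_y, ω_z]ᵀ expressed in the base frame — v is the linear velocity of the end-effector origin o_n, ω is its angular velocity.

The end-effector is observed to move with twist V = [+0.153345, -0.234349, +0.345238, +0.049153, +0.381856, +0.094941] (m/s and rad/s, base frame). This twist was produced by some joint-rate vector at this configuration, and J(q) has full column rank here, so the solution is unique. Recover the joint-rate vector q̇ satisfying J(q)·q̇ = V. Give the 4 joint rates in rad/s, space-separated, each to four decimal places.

o_n = [-1.5969, -0.0693, 0.4568]
J₁: ẑ×o_n = [0.0693, -1.5969, 0.0000], ω = ẑ
J2: z=[0.0000, 0.0000, 1.0000] o=[-0.1940, -0.2670, 0.0000] → [-0.1977, -1.4029, 0.0000, 0.0000, 0.0000, 1.0000]
J3: z=[-0.1219, -0.9925, 0.0000] o=[-0.7101, -0.2036, 0.5800] → [0.1223, -0.0150, -0.8966, -0.1219, -0.9925, 0.0000]
J4: z=[-0.0519, 0.0064, -0.9986] o=[-1.3048, -0.1306, 0.6114] → [0.0603, 0.2837, -0.0013, -0.0519, 0.0064, -0.9986]
q̇ = J⁺·V = [0.7990, -0.7470, -0.3850, -0.0430]

0.7990 -0.7470 -0.3850 -0.0430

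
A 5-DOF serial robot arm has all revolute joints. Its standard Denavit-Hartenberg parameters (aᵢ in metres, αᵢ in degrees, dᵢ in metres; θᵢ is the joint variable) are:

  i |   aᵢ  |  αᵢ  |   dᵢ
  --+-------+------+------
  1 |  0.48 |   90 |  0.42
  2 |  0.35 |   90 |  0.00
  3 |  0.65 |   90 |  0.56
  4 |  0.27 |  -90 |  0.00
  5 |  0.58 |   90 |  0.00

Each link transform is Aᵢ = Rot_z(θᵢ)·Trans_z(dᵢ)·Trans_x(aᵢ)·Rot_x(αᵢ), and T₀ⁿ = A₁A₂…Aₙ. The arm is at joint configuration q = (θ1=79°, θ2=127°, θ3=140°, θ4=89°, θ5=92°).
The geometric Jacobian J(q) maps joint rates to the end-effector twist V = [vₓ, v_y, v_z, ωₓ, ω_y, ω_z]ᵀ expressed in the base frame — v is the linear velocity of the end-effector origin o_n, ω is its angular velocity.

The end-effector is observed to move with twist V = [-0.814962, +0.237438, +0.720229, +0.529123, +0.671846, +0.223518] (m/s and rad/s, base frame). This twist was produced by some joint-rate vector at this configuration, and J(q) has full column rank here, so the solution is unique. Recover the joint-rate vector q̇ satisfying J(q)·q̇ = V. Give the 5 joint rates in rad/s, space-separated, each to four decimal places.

o_n = [0.2521, 1.4199, 0.4889]
J₁: ẑ×o_n = [-1.4199, 0.2521, 0.0000], ω = ẑ
J2: z=[0.9816, -0.1908, 0.0000] o=[0.0916, 0.4712, 0.4200] → [-0.0132, -0.0677, 0.9619, 0.9816, -0.1908, 0.0000]
J3: z=[0.1524, 0.7840, 0.6018] o=[0.0514, 0.2644, 0.6995] → [-0.8605, 0.1529, 0.0187, 0.1524, 0.7840, 0.6018]
J4: z=[0.6782, -0.5259, 0.5134] o=[0.6040, 0.9179, 0.6389] → [-0.1789, -0.0790, 0.1554, 0.6782, -0.5259, 0.5134]
J5: z=[-0.7162, -0.3162, 0.6222] o=[0.6486, 1.1311, 0.7985] → [-0.0819, -0.4683, -0.3322, -0.7162, -0.3162, 0.6222]
q̇ = J⁺·V = [0.3250, 0.7890, 0.5490, -0.6510, -0.1570]

0.3250 0.7890 0.5490 -0.6510 -0.1570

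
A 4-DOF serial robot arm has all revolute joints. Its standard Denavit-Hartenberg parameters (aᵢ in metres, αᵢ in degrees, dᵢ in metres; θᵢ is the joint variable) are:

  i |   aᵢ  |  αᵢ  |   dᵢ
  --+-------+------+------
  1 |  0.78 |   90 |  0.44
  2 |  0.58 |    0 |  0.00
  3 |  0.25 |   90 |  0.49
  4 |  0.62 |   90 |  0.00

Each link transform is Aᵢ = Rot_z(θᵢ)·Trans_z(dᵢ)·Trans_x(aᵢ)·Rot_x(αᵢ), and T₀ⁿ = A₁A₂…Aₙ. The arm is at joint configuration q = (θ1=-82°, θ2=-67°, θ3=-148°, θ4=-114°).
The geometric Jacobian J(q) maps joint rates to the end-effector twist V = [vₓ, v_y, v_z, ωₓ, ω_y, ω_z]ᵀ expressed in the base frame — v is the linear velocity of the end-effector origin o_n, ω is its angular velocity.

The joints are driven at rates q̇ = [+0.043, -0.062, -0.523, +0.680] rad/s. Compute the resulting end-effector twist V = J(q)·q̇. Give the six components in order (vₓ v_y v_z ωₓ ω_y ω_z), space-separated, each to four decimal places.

0.1637 0.3791 0.2058 0.6336 -0.3048 0.6000

o_n = [0.2160, -0.9880, -0.0951]
J₁: ẑ×o_n = [0.9880, 0.2160, -0.0000], ω = ẑ
J2: z=[-0.9903, -0.1392, 0.0000] o=[0.1086, -0.7724, 0.4400] → [0.0745, -0.5299, 0.2284, -0.9903, -0.1392, 0.0000]
J3: z=[-0.9903, -0.1392, 0.0000] o=[0.1401, -0.9968, -0.0939] → [0.0002, -0.0012, 0.0018, -0.9903, -0.1392, 0.0000]
J4: z=[0.0798, -0.5680, 0.8192] o=[-0.3736, -0.8622, 0.0495] → [0.1852, 0.4945, 0.3249, 0.0798, -0.5680, 0.8192]
V = J·q̇ = [0.1637, 0.3791, 0.2058, 0.6336, -0.3048, 0.6000]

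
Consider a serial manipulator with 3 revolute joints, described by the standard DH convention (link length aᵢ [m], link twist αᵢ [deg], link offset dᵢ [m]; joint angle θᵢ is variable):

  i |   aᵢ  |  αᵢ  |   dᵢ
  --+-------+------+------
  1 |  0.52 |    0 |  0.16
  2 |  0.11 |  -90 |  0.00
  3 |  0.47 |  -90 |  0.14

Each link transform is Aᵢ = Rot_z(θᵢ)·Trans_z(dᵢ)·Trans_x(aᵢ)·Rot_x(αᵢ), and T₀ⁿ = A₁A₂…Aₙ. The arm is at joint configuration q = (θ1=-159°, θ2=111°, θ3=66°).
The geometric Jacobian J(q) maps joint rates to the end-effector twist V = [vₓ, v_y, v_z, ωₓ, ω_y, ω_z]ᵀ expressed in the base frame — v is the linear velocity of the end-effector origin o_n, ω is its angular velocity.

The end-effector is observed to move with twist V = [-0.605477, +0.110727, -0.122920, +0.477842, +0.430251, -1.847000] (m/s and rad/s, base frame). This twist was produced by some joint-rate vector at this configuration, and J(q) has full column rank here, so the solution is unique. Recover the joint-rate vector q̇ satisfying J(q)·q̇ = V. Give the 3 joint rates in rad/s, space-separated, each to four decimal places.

-0.9680 -0.8790 0.6430

o_n = [-0.1799, -0.3165, -0.2694]
J₁: ẑ×o_n = [0.3165, -0.1799, 0.0000], ω = ẑ
J2: z=[0.0000, 0.0000, 1.0000] o=[-0.4855, -0.1864, 0.1600] → [0.1301, 0.3056, -0.0000, 0.0000, 0.0000, 1.0000]
J3: z=[0.7431, 0.6691, 0.0000] o=[-0.4119, -0.2681, 0.1600] → [-0.2873, 0.3191, -0.1912, 0.7431, 0.6691, 0.0000]
q̇ = J⁺·V = [-0.9680, -0.8790, 0.6430]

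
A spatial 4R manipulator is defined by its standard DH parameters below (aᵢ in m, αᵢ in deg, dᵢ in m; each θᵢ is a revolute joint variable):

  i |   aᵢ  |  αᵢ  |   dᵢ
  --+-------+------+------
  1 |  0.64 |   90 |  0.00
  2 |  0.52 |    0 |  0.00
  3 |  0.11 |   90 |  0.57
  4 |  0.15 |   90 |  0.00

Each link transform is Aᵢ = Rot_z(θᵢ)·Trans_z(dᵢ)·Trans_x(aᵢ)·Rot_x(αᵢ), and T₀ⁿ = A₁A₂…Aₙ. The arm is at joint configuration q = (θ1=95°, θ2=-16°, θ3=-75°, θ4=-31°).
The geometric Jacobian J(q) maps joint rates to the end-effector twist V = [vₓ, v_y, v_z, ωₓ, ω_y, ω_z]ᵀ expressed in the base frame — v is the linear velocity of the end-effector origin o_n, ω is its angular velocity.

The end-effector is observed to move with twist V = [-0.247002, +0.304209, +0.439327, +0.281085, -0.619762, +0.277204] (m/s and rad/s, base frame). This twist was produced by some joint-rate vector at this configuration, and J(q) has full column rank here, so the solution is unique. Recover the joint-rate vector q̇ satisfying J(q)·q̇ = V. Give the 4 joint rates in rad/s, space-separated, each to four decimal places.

0.2660 0.9800 -0.7540 0.6420

o_n = [0.3919, 1.1743, -0.3819]
J₁: ẑ×o_n = [-1.1743, 0.3919, 0.0000], ω = ẑ
J2: z=[0.9962, 0.0872, 0.0000] o=[-0.0558, 0.6376, 0.0000] → [-0.0333, 0.3804, 0.4957, 0.9962, 0.0872, 0.0000]
J3: z=[0.9962, 0.0872, 0.0000] o=[-0.0993, 1.1355, -0.1433] → [-0.0208, 0.2376, -0.0042, 0.9962, 0.0872, 0.0000]
J4: z=[0.0871, -0.9960, 0.0175] o=[0.4687, 1.1833, -0.2533] → [0.1282, 0.0099, -0.0772, 0.0871, -0.9960, 0.0175]
q̇ = J⁺·V = [0.2660, 0.9800, -0.7540, 0.6420]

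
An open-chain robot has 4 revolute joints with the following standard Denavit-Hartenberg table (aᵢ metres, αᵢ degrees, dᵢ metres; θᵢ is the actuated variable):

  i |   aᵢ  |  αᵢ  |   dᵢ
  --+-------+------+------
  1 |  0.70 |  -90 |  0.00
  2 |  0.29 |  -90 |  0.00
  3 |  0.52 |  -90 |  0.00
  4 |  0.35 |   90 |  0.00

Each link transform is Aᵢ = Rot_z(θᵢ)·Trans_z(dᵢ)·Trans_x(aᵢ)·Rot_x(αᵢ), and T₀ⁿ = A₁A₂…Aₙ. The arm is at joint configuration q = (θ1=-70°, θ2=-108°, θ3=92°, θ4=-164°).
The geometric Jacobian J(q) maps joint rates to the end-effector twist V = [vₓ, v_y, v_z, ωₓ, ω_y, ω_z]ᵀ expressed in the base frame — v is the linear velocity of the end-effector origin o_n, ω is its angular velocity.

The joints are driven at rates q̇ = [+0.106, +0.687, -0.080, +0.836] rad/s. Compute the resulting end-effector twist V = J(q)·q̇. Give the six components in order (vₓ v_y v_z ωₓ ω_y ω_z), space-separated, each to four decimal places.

0.1612 -0.4618 0.0954 0.7353 0.0738 -0.7133

o_n = [0.0684, -0.7244, 0.2995]
J₁: ẑ×o_n = [0.7244, 0.0684, -0.0000], ω = ẑ
J2: z=[0.9397, 0.3420, 0.0000] o=[0.2394, -0.6578, 0.0000] → [0.1024, -0.2815, -0.0041, 0.9397, 0.3420, 0.0000]
J3: z=[0.3253, -0.8937, 0.3090] o=[0.2088, -0.5736, 0.2758] → [0.0254, -0.0511, -0.1745, 0.3253, -0.8937, 0.3090]
J4: z=[0.1384, -0.2783, -0.9505] o=[-0.2777, -0.7566, 0.2585] → [0.0192, -0.3346, 0.1008, 0.1384, -0.2783, -0.9505]
V = J·q̇ = [0.1612, -0.4618, 0.0954, 0.7353, 0.0738, -0.7133]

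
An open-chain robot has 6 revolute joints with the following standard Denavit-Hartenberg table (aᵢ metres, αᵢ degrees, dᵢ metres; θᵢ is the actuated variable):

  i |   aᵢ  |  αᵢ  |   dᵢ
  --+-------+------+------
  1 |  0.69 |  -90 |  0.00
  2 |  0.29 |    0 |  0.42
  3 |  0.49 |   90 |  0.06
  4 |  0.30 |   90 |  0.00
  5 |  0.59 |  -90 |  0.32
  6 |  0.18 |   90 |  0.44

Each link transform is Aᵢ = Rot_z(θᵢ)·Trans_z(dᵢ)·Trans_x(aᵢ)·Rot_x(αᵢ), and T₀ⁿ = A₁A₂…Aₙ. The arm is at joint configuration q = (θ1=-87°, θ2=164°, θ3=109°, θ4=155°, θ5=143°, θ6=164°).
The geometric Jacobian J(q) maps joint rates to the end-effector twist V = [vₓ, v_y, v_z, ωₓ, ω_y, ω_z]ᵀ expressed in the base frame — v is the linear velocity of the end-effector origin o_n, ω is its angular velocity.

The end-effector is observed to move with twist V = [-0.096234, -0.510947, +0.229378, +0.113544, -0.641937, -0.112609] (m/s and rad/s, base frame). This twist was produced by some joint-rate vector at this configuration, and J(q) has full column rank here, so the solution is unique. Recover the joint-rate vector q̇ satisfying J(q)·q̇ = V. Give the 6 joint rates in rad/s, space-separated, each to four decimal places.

o_n = [0.6275, -0.5252, 0.7878]
J₁: ẑ×o_n = [0.5252, 0.6275, -0.0000], ω = ẑ
J2: z=[0.9986, 0.0523, 0.0000] o=[0.0361, -0.6891, 0.0000] → [0.0412, -0.7867, 0.1327, 0.9986, 0.0523, 0.0000]
J3: z=[0.9986, 0.0523, 0.0000] o=[0.4409, -0.3887, -0.0799] → [0.0454, -0.8665, -0.1461, 0.9986, 0.0523, 0.0000]
J4: z=[-0.0523, 0.9973, 0.0523] o=[0.5022, -0.4112, 0.4094] → [0.3833, 0.0263, -0.1190, -0.0523, 0.9973, 0.0523]
J5: z=[0.9062, 0.0253, 0.4220] o=[0.6281, -0.3903, 0.1379] → [0.0734, -0.5892, -0.1222, 0.9062, 0.0253, 0.4220]
J6: z=[-0.2108, -0.8383, 0.5029] o=[0.7018, -0.0608, 0.7180] → [0.1750, -0.0226, 0.0356, -0.2108, -0.8383, 0.5029]
q̇ = J⁺·V = [-0.4720, 0.8790, -0.4980, 0.0140, -0.1070, 0.8030]

-0.4720 0.8790 -0.4980 0.0140 -0.1070 0.8030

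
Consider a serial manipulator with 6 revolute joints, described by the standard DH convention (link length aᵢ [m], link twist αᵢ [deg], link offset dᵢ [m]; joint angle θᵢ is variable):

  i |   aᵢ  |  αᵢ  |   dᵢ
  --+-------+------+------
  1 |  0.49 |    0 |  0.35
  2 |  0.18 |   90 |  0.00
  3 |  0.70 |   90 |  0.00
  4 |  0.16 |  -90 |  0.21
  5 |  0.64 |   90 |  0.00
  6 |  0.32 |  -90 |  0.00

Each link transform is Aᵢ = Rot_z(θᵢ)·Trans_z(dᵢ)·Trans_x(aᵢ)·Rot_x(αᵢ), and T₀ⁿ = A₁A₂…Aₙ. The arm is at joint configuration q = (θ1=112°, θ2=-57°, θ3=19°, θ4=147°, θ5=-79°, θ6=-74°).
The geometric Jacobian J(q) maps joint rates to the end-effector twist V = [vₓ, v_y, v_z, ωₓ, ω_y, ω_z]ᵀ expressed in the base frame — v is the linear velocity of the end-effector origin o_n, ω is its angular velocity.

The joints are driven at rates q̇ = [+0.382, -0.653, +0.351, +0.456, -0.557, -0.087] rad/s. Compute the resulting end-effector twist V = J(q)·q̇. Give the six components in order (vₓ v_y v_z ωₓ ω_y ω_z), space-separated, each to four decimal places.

0.0184 0.1390 0.3110 0.9160 -0.1993 -0.6110

o_n = [0.7716, 1.0848, -0.3236]
J₁: ẑ×o_n = [-1.0848, 0.7716, 0.0000], ω = ẑ
J2: z=[0.0000, 0.0000, 1.0000] o=[-0.1836, 0.4543, 0.3500] → [-0.6305, 0.9552, 0.0000, 0.0000, 0.0000, 1.0000]
J3: z=[0.8192, -0.5736, 0.0000] o=[-0.0803, 0.6018, 0.3500] → [0.3864, 0.5518, 0.8843, 0.8192, -0.5736, 0.0000]
J4: z=[0.1867, 0.2667, -0.9455] o=[0.2993, 1.1439, 0.5779] → [-0.2964, -0.2782, -0.1370, 0.1867, 0.2667, -0.9455]
J5: z=[-0.9824, 0.0592, -0.1773] o=[0.3371, 1.0460, 0.3357] → [-0.0322, -0.7247, -0.0638, -0.9824, 0.0592, -0.1773]
J6: z=[0.0442, 0.9952, 0.0876] o=[0.4534, 1.0961, -0.2917] → [-0.0308, 0.0293, -0.3172, 0.0442, 0.9952, 0.0876]
V = J·q̇ = [0.0184, 0.1390, 0.3110, 0.9160, -0.1993, -0.6110]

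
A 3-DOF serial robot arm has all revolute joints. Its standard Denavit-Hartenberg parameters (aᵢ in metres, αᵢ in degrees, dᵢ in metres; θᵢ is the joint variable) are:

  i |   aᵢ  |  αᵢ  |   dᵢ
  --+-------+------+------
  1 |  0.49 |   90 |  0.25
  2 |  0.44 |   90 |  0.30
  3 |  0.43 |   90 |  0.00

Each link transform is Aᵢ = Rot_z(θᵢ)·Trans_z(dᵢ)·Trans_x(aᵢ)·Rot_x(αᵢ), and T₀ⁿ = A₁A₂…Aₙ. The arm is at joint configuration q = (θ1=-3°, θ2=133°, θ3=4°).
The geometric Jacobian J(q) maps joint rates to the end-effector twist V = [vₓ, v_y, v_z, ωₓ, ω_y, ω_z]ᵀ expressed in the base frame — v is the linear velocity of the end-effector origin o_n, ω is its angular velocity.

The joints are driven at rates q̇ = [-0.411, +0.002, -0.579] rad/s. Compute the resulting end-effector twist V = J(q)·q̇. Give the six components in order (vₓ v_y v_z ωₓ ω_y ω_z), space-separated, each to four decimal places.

o_n = [-0.1198, -0.3242, 0.8855]
J₁: ẑ×o_n = [0.3242, -0.1198, 0.0000], ω = ẑ
J2: z=[-0.0523, -0.9986, 0.0000] o=[0.4893, -0.0256, 0.2500] → [-0.6346, 0.0333, -0.5926, -0.0523, -0.9986, 0.0000]
J3: z=[0.7304, -0.0383, 0.6820] o=[0.1740, -0.3095, 0.5718] → [-0.0020, -0.4294, -0.0219, 0.7304, -0.0383, 0.6820]
V = J·q̇ = [-0.1333, 0.2979, 0.0115, -0.4230, 0.0202, -0.8059]

-0.1333 0.2979 0.0115 -0.4230 0.0202 -0.8059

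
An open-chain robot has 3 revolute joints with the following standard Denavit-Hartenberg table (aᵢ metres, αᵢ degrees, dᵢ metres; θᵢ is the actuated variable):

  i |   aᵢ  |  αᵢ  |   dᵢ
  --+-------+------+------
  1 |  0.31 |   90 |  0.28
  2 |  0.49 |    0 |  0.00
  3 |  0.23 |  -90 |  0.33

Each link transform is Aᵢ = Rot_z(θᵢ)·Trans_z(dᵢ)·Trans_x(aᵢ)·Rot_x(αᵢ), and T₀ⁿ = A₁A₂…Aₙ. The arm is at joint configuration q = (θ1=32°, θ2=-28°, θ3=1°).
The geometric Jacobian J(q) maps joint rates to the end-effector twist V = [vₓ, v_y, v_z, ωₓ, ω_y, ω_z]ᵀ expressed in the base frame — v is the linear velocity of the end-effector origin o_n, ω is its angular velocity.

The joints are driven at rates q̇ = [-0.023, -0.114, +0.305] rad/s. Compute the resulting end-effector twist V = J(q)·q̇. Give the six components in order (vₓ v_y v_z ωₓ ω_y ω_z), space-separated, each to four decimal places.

-0.0002 -0.0258 -0.0102 0.1012 -0.1620 -0.0230

o_n = [0.9785, 0.2223, -0.0545]
J₁: ẑ×o_n = [-0.2223, 0.9785, 0.0000], ω = ẑ
J2: z=[0.5299, -0.8480, 0.0000] o=[0.2629, 0.1643, 0.2800] → [0.2836, 0.1772, 0.6376, 0.5299, -0.8480, 0.0000]
J3: z=[0.5299, -0.8480, 0.0000] o=[0.6298, 0.3935, 0.0500] → [0.0886, 0.0553, 0.2049, 0.5299, -0.8480, 0.0000]
V = J·q̇ = [-0.0002, -0.0258, -0.0102, 0.1012, -0.1620, -0.0230]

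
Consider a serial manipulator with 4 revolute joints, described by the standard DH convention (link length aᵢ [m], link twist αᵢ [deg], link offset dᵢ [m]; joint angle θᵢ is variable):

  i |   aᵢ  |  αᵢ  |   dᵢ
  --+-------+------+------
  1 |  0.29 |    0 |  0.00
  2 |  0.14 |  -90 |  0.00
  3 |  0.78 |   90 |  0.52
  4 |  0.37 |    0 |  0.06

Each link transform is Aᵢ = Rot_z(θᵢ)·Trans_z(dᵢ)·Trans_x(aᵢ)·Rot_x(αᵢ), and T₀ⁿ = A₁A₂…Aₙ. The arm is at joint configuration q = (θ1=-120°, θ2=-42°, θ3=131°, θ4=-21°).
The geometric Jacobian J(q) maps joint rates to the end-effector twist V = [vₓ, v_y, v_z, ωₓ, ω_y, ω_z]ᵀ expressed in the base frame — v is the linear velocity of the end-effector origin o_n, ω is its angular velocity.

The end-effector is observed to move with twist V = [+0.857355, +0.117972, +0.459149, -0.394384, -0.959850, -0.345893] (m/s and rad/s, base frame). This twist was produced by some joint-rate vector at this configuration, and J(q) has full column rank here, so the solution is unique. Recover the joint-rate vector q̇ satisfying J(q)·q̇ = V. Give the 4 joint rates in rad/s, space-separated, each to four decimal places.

-0.1070 0.3450 0.7910 0.8900

o_n = [0.5007, -0.4487, -0.8887]
J₁: ẑ×o_n = [0.4487, 0.5007, -0.0000], ω = ẑ
J2: z=[0.0000, 0.0000, 1.0000] o=[-0.1450, -0.2511, 0.0000] → [0.1975, 0.6457, -0.0000, 0.0000, 0.0000, 1.0000]
J3: z=[0.3090, -0.9511, 0.0000] o=[-0.2781, -0.2944, 0.0000] → [0.8452, 0.2746, 0.6931, 0.3090, -0.9511, 0.0000]
J4: z=[-0.7178, -0.2332, -0.6561] o=[0.3692, -0.6308, -0.5887] → [0.1895, -0.3016, -0.1001, -0.7178, -0.2332, -0.6561]
q̇ = J⁺·V = [-0.1070, 0.3450, 0.7910, 0.8900]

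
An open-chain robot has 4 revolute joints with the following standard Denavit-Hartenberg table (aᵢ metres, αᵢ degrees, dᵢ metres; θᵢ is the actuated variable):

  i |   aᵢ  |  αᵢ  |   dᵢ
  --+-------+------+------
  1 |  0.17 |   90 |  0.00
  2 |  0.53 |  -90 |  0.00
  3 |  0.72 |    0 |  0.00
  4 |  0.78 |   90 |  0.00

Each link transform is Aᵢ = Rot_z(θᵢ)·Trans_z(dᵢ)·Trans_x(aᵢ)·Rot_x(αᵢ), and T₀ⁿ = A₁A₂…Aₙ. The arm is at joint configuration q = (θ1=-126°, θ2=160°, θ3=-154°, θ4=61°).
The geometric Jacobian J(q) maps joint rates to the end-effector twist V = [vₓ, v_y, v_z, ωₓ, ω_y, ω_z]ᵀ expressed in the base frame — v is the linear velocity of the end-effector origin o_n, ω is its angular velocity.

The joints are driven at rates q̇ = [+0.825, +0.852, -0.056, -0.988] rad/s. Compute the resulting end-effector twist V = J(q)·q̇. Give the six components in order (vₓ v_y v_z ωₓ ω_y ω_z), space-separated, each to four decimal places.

o_n = [-1.0727, 0.3858, -0.0540]
J₁: ẑ×o_n = [-0.3858, -1.0727, 0.0000], ω = ẑ
J2: z=[-0.8090, 0.5878, 0.0000] o=[-0.0999, -0.1375, 0.0000] → [-0.0318, -0.0437, 0.1484, -0.8090, 0.5878, 0.0000]
J3: z=[0.2010, 0.2767, -0.9397] o=[0.1928, 0.2654, 0.1813] → [0.0480, 1.2365, 0.3744, 0.2010, 0.2767, -0.9397]
J4: z=[0.2010, 0.2767, -0.9397] o=[-0.4200, -0.0411, -0.0401] → [0.3972, 0.6162, 0.2664, 0.2010, 0.2767, -0.9397]
V = J·q̇ = [-0.7404, -1.6002, -0.1577, -0.8992, 0.2119, 1.8060]

-0.7404 -1.6002 -0.1577 -0.8992 0.2119 1.8060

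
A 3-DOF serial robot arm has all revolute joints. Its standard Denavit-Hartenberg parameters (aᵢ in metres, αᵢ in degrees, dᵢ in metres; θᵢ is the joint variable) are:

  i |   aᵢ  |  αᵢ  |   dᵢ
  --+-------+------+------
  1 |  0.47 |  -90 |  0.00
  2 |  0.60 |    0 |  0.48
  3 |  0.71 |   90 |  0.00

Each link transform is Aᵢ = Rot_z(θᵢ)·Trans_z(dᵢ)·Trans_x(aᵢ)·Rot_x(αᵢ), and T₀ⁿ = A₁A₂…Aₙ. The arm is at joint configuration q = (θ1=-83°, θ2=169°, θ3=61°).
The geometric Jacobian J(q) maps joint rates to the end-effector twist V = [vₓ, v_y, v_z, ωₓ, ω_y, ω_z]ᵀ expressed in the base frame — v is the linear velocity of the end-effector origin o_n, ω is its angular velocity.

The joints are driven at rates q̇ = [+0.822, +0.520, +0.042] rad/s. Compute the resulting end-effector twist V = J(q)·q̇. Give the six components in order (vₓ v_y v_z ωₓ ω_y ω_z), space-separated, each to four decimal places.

o_n = [0.4063, 0.6296, 0.4294]
J₁: ẑ×o_n = [-0.6296, 0.4063, 0.0000], ω = ẑ
J2: z=[0.9925, 0.1219, 0.0000] o=[0.0573, -0.4665, 0.0000] → [0.0523, -0.4262, 1.0454, 0.9925, 0.1219, 0.0000]
J3: z=[0.9925, 0.1219, 0.0000] o=[0.4619, 0.1766, -0.1145] → [0.0663, -0.5398, 0.4564, 0.9925, 0.1219, 0.0000]
V = J·q̇ = [-0.4875, 0.0897, 0.5628, 0.5578, 0.0685, 0.8220]

-0.4875 0.0897 0.5628 0.5578 0.0685 0.8220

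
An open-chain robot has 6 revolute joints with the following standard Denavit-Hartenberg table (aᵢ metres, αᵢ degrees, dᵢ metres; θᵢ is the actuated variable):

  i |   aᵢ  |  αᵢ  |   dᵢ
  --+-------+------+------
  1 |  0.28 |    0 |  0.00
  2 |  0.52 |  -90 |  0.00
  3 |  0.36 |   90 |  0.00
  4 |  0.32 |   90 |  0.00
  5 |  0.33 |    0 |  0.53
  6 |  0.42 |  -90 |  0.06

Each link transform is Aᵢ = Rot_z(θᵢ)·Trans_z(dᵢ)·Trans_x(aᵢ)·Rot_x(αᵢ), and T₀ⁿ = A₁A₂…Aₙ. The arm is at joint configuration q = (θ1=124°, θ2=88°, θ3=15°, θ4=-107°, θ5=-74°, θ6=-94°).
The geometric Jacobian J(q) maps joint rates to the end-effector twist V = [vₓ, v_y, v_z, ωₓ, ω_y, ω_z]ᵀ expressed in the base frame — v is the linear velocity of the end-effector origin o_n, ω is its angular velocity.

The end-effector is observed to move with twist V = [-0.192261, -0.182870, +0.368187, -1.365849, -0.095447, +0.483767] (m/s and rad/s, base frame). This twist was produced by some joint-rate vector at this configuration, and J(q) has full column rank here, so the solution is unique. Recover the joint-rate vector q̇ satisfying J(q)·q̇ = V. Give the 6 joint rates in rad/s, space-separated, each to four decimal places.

o_n = [-0.2501, -0.0296, -0.3379]
J₁: ẑ×o_n = [0.0296, -0.2501, 0.0000], ω = ẑ
J2: z=[0.0000, 0.0000, 1.0000] o=[-0.1566, 0.2321, 0.0000] → [0.2617, -0.0935, 0.0000, 0.0000, 0.0000, 1.0000]
J3: z=[0.5299, -0.8480, 0.0000] o=[-0.5976, -0.0434, 0.0000] → [0.2865, 0.1791, 0.3020, 0.5299, -0.8480, 0.0000]
J4: z=[-0.2195, -0.1372, 0.9659] o=[-0.8925, -0.2277, -0.0932] → [-0.1578, 0.5667, 0.0446, -0.2195, -0.1372, 0.9659]
J5: z=[0.9383, 0.2416, 0.2475] o=[-0.9780, 0.0797, -0.0690] → [-0.0379, 0.4325, -0.2784, 0.9383, 0.2416, 0.2475]
J6: z=[0.9383, 0.2416, 0.2475] o=[-0.4354, 0.3386, -0.2373] → [0.0668, 0.1402, -0.3902, 0.9383, 0.2416, 0.2475]
q̇ = J⁺·V = [0.4340, -0.0280, -0.2920, 0.3880, -0.2610, -0.9390]

0.4340 -0.0280 -0.2920 0.3880 -0.2610 -0.9390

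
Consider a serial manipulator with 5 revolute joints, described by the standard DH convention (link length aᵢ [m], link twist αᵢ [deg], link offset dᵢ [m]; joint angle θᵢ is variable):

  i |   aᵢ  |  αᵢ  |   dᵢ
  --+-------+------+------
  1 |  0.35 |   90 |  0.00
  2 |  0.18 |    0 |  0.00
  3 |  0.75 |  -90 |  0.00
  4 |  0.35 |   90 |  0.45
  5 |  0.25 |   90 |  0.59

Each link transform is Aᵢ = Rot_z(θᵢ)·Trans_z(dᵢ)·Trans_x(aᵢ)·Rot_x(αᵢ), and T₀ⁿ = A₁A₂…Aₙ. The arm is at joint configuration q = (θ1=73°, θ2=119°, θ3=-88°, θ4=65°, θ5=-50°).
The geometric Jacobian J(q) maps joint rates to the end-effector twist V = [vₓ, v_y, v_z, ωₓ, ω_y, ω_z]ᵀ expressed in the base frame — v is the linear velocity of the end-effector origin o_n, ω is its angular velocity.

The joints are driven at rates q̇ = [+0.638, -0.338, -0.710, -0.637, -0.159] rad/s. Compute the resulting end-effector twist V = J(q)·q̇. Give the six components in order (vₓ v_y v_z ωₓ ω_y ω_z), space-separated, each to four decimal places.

o_n = [0.2098, 1.4164, 1.1518]
J₁: ẑ×o_n = [-1.4164, 0.2098, 0.0000], ω = ẑ
J2: z=[0.9563, -0.2924, 0.0000] o=[0.1023, 0.3347, 0.0000] → [-0.3368, -1.1015, 1.0658, 0.9563, -0.2924, 0.0000]
J3: z=[0.9563, -0.2924, 0.0000] o=[0.0768, 0.2513, 0.1574] → [-0.2907, -0.9510, 1.1531, 0.9563, -0.2924, 0.0000]
J4: z=[-0.1506, -0.4925, 0.8572] o=[0.2648, 0.8660, 0.5437] → [-0.7713, 0.0444, -0.1100, -0.1506, -0.4925, 0.8572]
J5: z=[0.6313, 0.6194, 0.4668] o=[-0.0693, 0.8584, 1.0056] → [-0.1699, 0.0379, 0.1794, 0.6313, 0.6194, 0.4668]
V = J·q̇ = [-0.0651, 1.1470, -1.1374, -1.0067, 0.5217, 0.0178]

-0.0651 1.1470 -1.1374 -1.0067 0.5217 0.0178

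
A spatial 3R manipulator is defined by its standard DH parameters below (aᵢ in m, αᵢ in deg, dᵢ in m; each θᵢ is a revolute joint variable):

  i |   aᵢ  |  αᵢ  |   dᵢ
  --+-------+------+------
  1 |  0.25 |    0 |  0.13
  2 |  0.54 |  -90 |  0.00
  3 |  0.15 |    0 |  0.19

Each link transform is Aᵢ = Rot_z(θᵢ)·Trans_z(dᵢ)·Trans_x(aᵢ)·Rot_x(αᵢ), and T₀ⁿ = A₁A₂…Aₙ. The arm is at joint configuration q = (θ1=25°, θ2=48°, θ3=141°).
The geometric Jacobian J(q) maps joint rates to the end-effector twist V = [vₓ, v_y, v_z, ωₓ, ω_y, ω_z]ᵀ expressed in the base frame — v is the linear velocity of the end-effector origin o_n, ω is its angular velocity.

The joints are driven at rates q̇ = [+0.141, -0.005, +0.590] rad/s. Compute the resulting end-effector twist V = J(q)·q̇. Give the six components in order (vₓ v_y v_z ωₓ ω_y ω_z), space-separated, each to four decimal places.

o_n = [0.1687, 0.5661, 0.0356]
J₁: ẑ×o_n = [-0.5661, 0.1687, 0.0000], ω = ẑ
J2: z=[0.0000, 0.0000, 1.0000] o=[0.2266, 0.1057, 0.1300] → [-0.4605, -0.0579, 0.0000, 0.0000, 0.0000, 1.0000]
J3: z=[-0.9563, 0.2924, 0.0000] o=[0.3845, 0.6221, 0.1300] → [-0.0276, -0.0903, 0.1166, -0.9563, 0.2924, 0.0000]
V = J·q̇ = [-0.0938, -0.0292, 0.0688, -0.5642, 0.1725, 0.1360]

-0.0938 -0.0292 0.0688 -0.5642 0.1725 0.1360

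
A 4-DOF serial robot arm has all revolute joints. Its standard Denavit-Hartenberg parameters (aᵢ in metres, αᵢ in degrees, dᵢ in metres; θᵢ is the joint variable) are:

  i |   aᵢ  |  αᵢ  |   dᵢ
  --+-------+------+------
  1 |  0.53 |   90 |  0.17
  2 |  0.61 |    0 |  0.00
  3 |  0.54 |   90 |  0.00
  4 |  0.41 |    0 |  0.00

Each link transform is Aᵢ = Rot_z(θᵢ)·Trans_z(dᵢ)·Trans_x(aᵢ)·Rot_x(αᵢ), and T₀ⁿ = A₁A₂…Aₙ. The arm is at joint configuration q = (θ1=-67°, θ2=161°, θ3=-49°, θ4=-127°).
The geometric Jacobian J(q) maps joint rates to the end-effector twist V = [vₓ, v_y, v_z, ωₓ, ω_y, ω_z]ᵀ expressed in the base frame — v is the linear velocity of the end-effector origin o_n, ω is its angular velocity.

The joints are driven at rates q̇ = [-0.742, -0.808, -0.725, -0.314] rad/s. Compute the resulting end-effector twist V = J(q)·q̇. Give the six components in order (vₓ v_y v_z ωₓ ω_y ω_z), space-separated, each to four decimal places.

o_n = [0.2402, 0.2721, 0.6405]
J₁: ẑ×o_n = [-0.2721, 0.2402, 0.0000], ω = ẑ
J2: z=[-0.9205, -0.3907, 0.0000] o=[0.2071, -0.4879, 0.1700] → [-0.1838, 0.4331, -0.6866, -0.9205, -0.3907, 0.0000]
J3: z=[-0.9205, -0.3907, 0.0000] o=[-0.0183, 0.0430, 0.3686] → [-0.1062, 0.2503, -0.1099, -0.9205, -0.3907, 0.0000]
J4: z=[0.3623, -0.8535, 0.3746] o=[-0.0973, 0.2293, 0.8693] → [0.1792, 0.2093, 0.3036, 0.3623, -0.8535, 0.3746]
V = J·q̇ = [0.3712, -0.7754, 0.5391, 1.2974, 0.8670, -0.8596]

0.3712 -0.7754 0.5391 1.2974 0.8670 -0.8596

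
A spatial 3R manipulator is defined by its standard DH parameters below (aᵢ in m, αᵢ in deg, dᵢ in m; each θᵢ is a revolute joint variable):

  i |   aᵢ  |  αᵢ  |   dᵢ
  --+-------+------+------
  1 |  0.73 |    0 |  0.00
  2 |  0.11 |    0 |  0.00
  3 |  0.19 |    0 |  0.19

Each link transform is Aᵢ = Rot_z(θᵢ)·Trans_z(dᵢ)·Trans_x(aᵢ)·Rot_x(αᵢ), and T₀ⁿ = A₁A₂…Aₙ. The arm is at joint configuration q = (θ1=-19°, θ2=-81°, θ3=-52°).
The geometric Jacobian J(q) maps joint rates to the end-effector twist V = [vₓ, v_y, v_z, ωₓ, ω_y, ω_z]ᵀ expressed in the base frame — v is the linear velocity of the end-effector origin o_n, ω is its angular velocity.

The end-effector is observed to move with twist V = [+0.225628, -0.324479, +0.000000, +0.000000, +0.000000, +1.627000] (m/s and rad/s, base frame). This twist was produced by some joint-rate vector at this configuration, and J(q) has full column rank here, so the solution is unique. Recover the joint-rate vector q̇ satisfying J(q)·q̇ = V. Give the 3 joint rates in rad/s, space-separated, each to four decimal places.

o_n = [0.5034, -0.4352, 0.1900]
J₁: ẑ×o_n = [0.4352, 0.5034, -0.0000], ω = ẑ
J2: z=[0.0000, 0.0000, 1.0000] o=[0.6902, -0.2377, 0.0000] → [0.1975, -0.1869, 0.0000, 0.0000, 0.0000, 1.0000]
J3: z=[0.0000, 0.0000, 1.0000] o=[0.6711, -0.3460, 0.0000] → [0.0892, -0.1678, 0.0000, 0.0000, 0.0000, 1.0000]
q̇ = J⁺·V = [-0.0510, 0.9060, 0.7720]

-0.0510 0.9060 0.7720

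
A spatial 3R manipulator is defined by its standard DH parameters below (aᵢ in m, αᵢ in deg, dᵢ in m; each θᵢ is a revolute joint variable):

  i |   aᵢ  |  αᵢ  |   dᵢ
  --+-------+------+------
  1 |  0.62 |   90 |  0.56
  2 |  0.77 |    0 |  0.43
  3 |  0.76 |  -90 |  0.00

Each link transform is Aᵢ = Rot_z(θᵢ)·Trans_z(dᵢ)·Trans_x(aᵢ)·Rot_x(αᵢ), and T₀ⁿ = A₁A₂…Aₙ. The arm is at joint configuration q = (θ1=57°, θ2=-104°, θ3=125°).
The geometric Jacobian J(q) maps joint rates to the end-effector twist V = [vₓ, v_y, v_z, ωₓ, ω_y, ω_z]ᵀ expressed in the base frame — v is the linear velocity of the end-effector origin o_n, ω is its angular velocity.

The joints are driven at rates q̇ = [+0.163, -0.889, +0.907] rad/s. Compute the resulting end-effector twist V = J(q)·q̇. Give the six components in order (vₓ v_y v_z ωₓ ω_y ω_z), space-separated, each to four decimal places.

o_n = [0.9833, 0.7246, 0.0852]
J₁: ẑ×o_n = [-0.7246, 0.9833, 0.0000], ω = ẑ
J2: z=[0.8387, -0.5446, 0.0000] o=[0.3377, 0.5200, 0.5600] → [0.2586, 0.3982, 0.5232, 0.8387, -0.5446, 0.0000]
J3: z=[0.8387, -0.5446, 0.0000] o=[0.5968, 0.1296, -0.1871] → [-0.1483, -0.2284, 0.7095, 0.8387, -0.5446, 0.0000]
V = J·q̇ = [-0.4825, -0.4009, 0.1784, 0.0151, -0.0098, 0.1630]

-0.4825 -0.4009 0.1784 0.0151 -0.0098 0.1630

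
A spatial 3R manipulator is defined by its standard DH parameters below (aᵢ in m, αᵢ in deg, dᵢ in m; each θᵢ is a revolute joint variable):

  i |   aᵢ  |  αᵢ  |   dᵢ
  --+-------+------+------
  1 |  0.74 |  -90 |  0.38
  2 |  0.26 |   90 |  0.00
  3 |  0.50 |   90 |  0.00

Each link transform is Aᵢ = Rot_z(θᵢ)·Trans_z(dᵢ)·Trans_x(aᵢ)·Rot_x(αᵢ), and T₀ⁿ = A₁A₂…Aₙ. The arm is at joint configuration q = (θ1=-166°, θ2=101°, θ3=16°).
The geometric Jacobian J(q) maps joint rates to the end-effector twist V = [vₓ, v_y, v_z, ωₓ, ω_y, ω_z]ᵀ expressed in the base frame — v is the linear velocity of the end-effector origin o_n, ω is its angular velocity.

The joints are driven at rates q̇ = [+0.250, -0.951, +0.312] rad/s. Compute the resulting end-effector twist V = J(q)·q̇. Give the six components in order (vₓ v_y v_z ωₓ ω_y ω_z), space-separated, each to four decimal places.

o_n = [-0.5476, -0.2786, -0.3470]
J₁: ẑ×o_n = [0.2786, -0.5476, 0.0000], ω = ẑ
J2: z=[0.2419, -0.9703, 0.0000] o=[-0.7180, -0.1790, 0.3800] → [0.7054, 0.1759, 0.1413, 0.2419, -0.9703, 0.0000]
J3: z=[-0.9525, -0.2375, -0.1908] o=[-0.6699, -0.1670, 0.1248] → [0.0908, -0.4727, 0.1353, -0.9525, -0.2375, -0.1908]
V = J·q̇ = [-0.5729, -0.4516, -0.0922, -0.5272, 0.8487, 0.1905]

-0.5729 -0.4516 -0.0922 -0.5272 0.8487 0.1905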